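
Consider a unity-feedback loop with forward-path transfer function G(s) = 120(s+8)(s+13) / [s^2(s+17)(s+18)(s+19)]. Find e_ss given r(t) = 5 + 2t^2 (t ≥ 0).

Two free integrators in G(s): this is a type 2 system. Treating each term separately:
  • 5: tracked with zero error.
  • 2t^2: e_ss = 4/K_a with K_a=2080/969 → 969/520.
Total e_ss = 969/520.

969/520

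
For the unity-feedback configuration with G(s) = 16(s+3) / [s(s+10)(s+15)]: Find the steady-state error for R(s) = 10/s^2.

31.25

System type = 1 (one pole at s=0).
K_v = lim_{s→0} s·G(s) = 16·3 / (10·15) = 0.32.
e_ss = 10/K_v = 10/0.32 = 31.25.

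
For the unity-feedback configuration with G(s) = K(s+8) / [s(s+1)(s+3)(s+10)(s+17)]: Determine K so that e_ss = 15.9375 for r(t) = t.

G(s) has one factor of s in the denominator, so the system is type 1.
K_v = lim_{s→0} s·G(s) = K·8 / (1·3·10·17) = (4/255)·K.
e_ss = 1/K_v = 15.9375 ⇒ K_v = 16/255 ⇒ K = (16/255)/(4/255) = 4.

4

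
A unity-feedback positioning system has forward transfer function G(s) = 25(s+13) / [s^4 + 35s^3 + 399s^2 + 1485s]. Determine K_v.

Factoring s from the denominator leaves a polynomial with constant term 1485, so the system is type 1.
K_v = lim_{s→0} s·G(s) = 25·13 / 1485 = 65/297.

65/297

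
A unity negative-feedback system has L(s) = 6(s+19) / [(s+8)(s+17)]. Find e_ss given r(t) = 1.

System type = 0 (no poles at s=0).
K_p = lim_{s→0} L(s) = 6·19 / (8·17) = 57/68.
e_ss = 1/(1 + K_p) = 1/(125/68) = 0.544.

0.544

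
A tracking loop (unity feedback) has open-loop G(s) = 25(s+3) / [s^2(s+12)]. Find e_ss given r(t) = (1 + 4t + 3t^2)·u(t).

Two free integrators in G(s): this is a type 2 system. Taking each input component in turn:
  • 1: tracked with zero error.
  • 4t: tracked with zero error.
  • 3t^2: e_ss = 6/K_a with K_a=6.25 → 0.96.
Total e_ss = 0.96.

0.96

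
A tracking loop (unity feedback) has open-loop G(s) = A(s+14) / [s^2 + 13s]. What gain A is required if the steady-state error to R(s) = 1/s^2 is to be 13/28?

Lowest-order denominator term is 13s, so the open loop has 1 pole at the origin → type 1 system.
K_v = lim_{s→0} s·G(s) = A·14 / 13 = (14/13)·A.
e_ss = 1/K_v = 13/28 ⇒ K_v = 28/13 ⇒ A = (28/13)/(14/13) = 2.

2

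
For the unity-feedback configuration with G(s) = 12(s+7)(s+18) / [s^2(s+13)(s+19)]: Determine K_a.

1512/247

Two free integrators in G(s): this is a type 2 system.
K_a = lim_{s→0} s^2·G(s) = 12·7·18 / (13·19) = 1512/247.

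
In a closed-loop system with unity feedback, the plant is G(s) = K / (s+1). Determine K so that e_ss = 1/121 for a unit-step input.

The open loop has no poles at the origin → type 0 system.
K_p = lim_{s→0} G(s) = K / (1) = 1·K.
e_ss = 1/(1 + K_p) = 1/121 ⇒ 1 + 1·K = 121 ⇒ K = 120.

120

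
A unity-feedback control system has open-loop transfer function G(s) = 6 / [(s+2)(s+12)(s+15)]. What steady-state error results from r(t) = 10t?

infinity

No free integrators in G(s): this is a type 0 system.
K_v = lim_{s→0} s·G(s) = 0; the steady-state error to this ramp input grows without bound.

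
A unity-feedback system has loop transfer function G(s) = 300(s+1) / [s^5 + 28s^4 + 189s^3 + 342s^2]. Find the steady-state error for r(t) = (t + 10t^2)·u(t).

22.8

Factoring s^2 from the denominator leaves a polynomial with constant term 342, so the system is type 2. Treating each term separately:
  • t: tracked with zero error.
  • 10t^2: e_ss = 20/K_a with K_a=50/57 → 22.8.
Total e_ss = 22.8.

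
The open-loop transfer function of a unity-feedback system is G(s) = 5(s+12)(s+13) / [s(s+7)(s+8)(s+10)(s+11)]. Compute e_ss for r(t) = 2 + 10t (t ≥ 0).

3080/39

G(s) has one factor of s in the denominator, so the system is type 1. Treating each term separately:
  • 2: tracked with zero error.
  • 10t: e_ss = 10/K_v with K_v=39/308 → 3080/39.
Total e_ss = 3080/39.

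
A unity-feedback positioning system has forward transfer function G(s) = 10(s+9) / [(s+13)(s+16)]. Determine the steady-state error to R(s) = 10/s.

1040/149

The open loop has no poles at the origin → type 0 system.
K_p = lim_{s→0} G(s) = 10·9 / (13·16) = 45/104.
e_ss = 10/(1 + K_p) = 10/(149/104) = 1040/149.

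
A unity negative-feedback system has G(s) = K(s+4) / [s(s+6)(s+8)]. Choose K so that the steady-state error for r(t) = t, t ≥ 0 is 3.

4

The open loop has one pole at the origin → type 1 system.
K_v = lim_{s→0} s·G(s) = K·4 / (6·8) = (1/12)·K.
e_ss = 1/K_v = 3 ⇒ K_v = 1/3 ⇒ K = (1/3)/(1/12) = 4.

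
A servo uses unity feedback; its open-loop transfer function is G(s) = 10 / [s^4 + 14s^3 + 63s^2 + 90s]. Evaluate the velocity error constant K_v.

1/9

The denominator has no term below 90s — 1 pole at s=0, type 1.
K_v = lim_{s→0} s·G(s) = 10 / 90 = 1/9.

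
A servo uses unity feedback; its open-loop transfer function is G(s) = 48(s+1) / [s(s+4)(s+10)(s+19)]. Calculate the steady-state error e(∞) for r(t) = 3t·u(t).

The open loop has one pole at the origin → type 1 system.
K_v = lim_{s→0} s·G(s) = 48·1 / (4·10·19) = 6/95.
e_ss = 3/K_v = 3/(6/95) = 47.5.

47.5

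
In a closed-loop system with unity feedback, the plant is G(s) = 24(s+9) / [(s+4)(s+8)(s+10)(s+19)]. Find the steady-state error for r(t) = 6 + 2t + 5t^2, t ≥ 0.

infinity

G(s) has no factors of s in the denominator, so the system is type 0. Treating each term separately:
  • 6: e_ss = 6/(1+K_p) with K_p=27/760 → 4560/787.
  • 2t: a type-0 system cannot track it, e_ss → ∞.
  • 5t^2: a type-0 system cannot track it, e_ss → ∞.
The unbounded component dominates.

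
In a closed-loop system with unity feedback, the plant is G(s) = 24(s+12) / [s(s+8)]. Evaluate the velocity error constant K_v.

36

The open loop has one pole at the origin → type 1 system.
K_v = lim_{s→0} s·G(s) = 24·12 / (8) = 36.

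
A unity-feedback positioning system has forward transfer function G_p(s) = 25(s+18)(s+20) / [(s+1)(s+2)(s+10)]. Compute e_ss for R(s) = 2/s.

System type = 0 (no poles at s=0).
K_p = lim_{s→0} G_p(s) = 25·18·20 / (1·2·10) = 450.
e_ss = 2/(1 + K_p) = 2/451.

2/451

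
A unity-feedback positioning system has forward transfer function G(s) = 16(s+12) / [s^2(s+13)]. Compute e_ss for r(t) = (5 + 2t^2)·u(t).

13/48

Two free integrators in G(s): this is a type 2 system. By superposition:
  • 5: tracked with zero error.
  • 2t^2: e_ss = 4/K_a with K_a=192/13 → 13/48.
Total e_ss = 13/48.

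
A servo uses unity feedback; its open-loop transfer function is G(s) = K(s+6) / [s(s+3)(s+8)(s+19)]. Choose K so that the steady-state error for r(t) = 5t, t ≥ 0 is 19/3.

60

The open loop has one pole at the origin → type 1 system.
K_v = lim_{s→0} s·G(s) = K·6 / (3·8·19) = (1/76)·K.
e_ss = 5/K_v = 19/3 ⇒ K_v = 15/19 ⇒ K = (15/19)/(1/76) = 60.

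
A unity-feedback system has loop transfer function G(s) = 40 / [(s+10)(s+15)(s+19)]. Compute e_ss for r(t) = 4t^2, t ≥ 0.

No free integrators in G(s): this is a type 0 system.
K_a = lim_{s→0} s^2·G(s) = 0; the steady-state error to this parabolic input grows without bound.

infinity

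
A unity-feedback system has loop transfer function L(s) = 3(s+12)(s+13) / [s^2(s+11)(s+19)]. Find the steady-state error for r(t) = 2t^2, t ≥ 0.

Two free integrators in L(s): this is a type 2 system.
K_a = lim_{s→0} s^2·L(s) = 3·12·13 / (11·19) = 468/209.
r(t) = 2t^2 gives R(s) = 4/s^3.
e_ss = 4/K_a = 4/(468/209) = 209/117.

209/117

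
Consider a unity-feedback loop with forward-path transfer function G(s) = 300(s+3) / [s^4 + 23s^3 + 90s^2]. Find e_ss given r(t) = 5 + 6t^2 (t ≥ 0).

1.2

Lowest-order denominator term is 90s^2, so the open loop has 2 poles at the origin → type 2 system. Taking each input component in turn:
  • 5: tracked with zero error.
  • 6t^2: e_ss = 12/K_a with K_a=10 → 1.2.
Total e_ss = 1.2.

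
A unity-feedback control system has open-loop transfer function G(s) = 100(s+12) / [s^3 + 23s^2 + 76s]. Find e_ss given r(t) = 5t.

19/60

Factoring s from the denominator leaves a polynomial with constant term 76, so the system is type 1.
K_v = lim_{s→0} s·G(s) = 100·12 / 76 = 300/19.
e_ss = 5/K_v = 5/(300/19) = 19/60.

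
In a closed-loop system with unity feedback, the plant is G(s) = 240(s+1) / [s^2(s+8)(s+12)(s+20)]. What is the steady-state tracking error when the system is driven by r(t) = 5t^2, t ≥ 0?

Two free integrators in G(s): this is a type 2 system.
K_a = lim_{s→0} s^2·G(s) = 240·1 / (8·12·20) = 0.125.
r(t) = 5t^2 gives R(s) = 10/s^3.
e_ss = 10/K_a = 10/0.125 = 80.

80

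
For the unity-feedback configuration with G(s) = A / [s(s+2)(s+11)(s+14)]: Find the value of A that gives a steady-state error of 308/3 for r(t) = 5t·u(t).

15

One free integrator in G(s): this is a type 1 system.
K_v = lim_{s→0} s·G(s) = A / (2·11·14) = (1/308)·A.
e_ss = 5/K_v = 308/3 ⇒ K_v = 15/308 ⇒ A = (15/308)/(1/308) = 15.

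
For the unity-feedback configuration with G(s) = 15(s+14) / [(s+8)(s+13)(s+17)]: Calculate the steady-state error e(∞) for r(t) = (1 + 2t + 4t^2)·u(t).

infinity

No free integrators in G(s): this is a type 0 system. Treating each term separately:
  • 1: e_ss = 1/(1+K_p) with K_p=105/884 → 884/989.
  • 2t: a type-0 system cannot track it, e_ss → ∞.
  • 4t^2: a type-0 system cannot track it, e_ss → ∞.
The unbounded component dominates.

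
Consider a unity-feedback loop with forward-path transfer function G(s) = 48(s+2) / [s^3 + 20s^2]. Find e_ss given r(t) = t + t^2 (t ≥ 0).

Factoring s^2 from the denominator leaves a polynomial with constant term 20, so the system is type 2. By superposition:
  • t: tracked with zero error.
  • t^2: e_ss = 2/K_a with K_a=4.8 → 5/12.
Total e_ss = 5/12.

5/12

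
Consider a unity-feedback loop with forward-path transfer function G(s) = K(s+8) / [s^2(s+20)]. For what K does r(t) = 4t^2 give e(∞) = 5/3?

G(s) has two factors of s in the denominator, so the system is type 2.
K_a = lim_{s→0} s^2·G(s) = K·8 / (20) = 0.4·K.
e_ss = 8/K_a = 5/3 ⇒ K_a = 4.8 ⇒ K = 4.8/0.4 = 12.

12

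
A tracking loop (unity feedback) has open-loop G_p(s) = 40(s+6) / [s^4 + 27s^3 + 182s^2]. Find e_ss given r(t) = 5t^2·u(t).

91/12

The denominator has no term below 182s^2 — 2 poles at s=0, type 2.
K_a = lim_{s→0} s^2·G_p(s) = 40·6 / 182 = 120/91.
r(t) = 5t^2 gives R(s) = 10/s^3.
e_ss = 10/K_a = 10/(120/91) = 91/12.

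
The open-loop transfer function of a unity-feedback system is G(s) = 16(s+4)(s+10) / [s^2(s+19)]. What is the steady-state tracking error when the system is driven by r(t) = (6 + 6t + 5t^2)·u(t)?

19/64

Two free integrators in G(s): this is a type 2 system. Taking each input component in turn:
  • 6: tracked with zero error.
  • 6t: tracked with zero error.
  • 5t^2: e_ss = 10/K_a with K_a=640/19 → 19/64.
Total e_ss = 19/64.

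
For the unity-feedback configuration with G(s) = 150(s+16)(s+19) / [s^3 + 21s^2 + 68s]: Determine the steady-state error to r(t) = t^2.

The denominator has no term below 68s — 1 pole at s=0, type 1.
For a type-1 system K_a = 0, so e_ss to a parabolic input is unbounded.

infinity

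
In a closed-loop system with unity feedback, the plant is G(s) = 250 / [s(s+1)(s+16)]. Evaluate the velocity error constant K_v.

G(s) has one factor of s in the denominator, so the system is type 1.
K_v = lim_{s→0} s·G(s) = 250 / (1·16) = 15.625.

15.625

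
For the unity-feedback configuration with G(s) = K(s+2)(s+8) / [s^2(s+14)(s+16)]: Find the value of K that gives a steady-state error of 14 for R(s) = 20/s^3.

20

The open loop has two poles at the origin → type 2 system.
K_a = lim_{s→0} s^2·G(s) = K·2·8 / (14·16) = (1/14)·K.
e_ss = 20/K_a = 14 ⇒ K_a = 10/7 ⇒ K = (10/7)/(1/14) = 20.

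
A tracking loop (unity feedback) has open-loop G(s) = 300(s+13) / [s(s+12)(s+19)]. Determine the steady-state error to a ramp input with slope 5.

19/65

The open loop has one pole at the origin → type 1 system.
K_v = lim_{s→0} s·G(s) = 300·13 / (12·19) = 325/19.
e_ss = 5/K_v = 5/(325/19) = 19/65.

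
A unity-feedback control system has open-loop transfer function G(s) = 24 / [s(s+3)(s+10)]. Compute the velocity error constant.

System type = 1 (one pole at s=0).
K_v = lim_{s→0} s·G(s) = 24 / (3·10) = 0.8.

0.8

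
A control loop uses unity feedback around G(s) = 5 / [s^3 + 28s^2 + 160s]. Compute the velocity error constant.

The denominator has no term below 160s — 1 pole at s=0, type 1.
K_v = lim_{s→0} s·G(s) = 5 / 160 = 1/32.

1/32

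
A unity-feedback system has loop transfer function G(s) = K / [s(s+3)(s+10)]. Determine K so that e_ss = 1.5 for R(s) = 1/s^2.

System type = 1 (one pole at s=0).
K_v = lim_{s→0} s·G(s) = K / (3·10) = (1/30)·K.
e_ss = 1/K_v = 1.5 ⇒ K_v = 2/3 ⇒ K = (2/3)/(1/30) = 20.

20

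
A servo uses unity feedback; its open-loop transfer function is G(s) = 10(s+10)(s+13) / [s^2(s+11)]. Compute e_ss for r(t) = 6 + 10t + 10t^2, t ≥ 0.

The open loop has two poles at the origin → type 2 system. Taking each input component in turn:
  • 6: tracked with zero error.
  • 10t: tracked with zero error.
  • 10t^2: e_ss = 20/K_a with K_a=1300/11 → 11/65.
Total e_ss = 11/65.

11/65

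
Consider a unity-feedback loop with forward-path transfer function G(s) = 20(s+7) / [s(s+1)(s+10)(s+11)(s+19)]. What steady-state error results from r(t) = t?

209/14

G(s) has one factor of s in the denominator, so the system is type 1.
K_v = lim_{s→0} s·G(s) = 20·7 / (1·10·11·19) = 14/209.
e_ss = 1/K_v = 1/(14/209) = 209/14.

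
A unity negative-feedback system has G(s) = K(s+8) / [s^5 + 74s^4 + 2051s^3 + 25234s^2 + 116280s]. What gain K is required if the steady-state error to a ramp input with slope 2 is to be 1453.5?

The denominator has no term below 116280s — 1 pole at s=0, type 1.
K_v = lim_{s→0} s·G(s) = K·8 / 116280 = (1/14535)·K.
e_ss = 2/K_v = 1453.5 ⇒ K_v = 4/2907 ⇒ K = (4/2907)/(1/14535) = 20.

20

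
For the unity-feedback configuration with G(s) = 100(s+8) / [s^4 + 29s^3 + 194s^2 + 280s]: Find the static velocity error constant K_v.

20/7

The denominator has no term below 280s — 1 pole at s=0, type 1.
K_v = lim_{s→0} s·G(s) = 100·8 / 280 = 20/7.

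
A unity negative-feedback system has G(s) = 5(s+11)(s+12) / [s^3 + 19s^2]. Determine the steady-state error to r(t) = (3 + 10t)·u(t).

0

Lowest-order denominator term is 19s^2, so the open loop has 2 poles at the origin → type 2 system. By superposition:
  • 3: tracked with zero error.
  • 10t: tracked with zero error.
Total e_ss = 0.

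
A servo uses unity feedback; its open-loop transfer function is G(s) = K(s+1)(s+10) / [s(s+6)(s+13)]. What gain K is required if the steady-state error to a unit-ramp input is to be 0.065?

120

One free integrator in G(s): this is a type 1 system.
K_v = lim_{s→0} s·G(s) = K·1·10 / (6·13) = (5/39)·K.
e_ss = 1/K_v = 0.065 ⇒ K_v = 200/13 ⇒ K = (200/13)/(5/39) = 120.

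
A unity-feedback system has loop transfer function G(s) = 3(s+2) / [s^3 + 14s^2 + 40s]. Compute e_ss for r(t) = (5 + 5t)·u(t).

Lowest-order denominator term is 40s, so the open loop has 1 pole at the origin → type 1 system. Taking each input component in turn:
  • 5: tracked with zero error.
  • 5t: e_ss = 5/K_v with K_v=0.15 → 100/3.
Total e_ss = 100/3.

100/3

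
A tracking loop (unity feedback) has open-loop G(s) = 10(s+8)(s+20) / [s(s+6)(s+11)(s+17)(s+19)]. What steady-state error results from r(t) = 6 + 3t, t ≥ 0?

One free integrator in G(s): this is a type 1 system. Taking each input component in turn:
  • 6: tracked with zero error.
  • 3t: e_ss = 3/K_v with K_v=800/10659 → 31977/800.
Total e_ss = 31977/800.

31977/800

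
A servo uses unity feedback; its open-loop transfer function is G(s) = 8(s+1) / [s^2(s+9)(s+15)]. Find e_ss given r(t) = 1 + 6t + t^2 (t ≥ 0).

G(s) has two factors of s in the denominator, so the system is type 2. By superposition:
  • 1: tracked with zero error.
  • 6t: tracked with zero error.
  • t^2: e_ss = 2/K_a with K_a=8/135 → 33.75.
Total e_ss = 33.75.

33.75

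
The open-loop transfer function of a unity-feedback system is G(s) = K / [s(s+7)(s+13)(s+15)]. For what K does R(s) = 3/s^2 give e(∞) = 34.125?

The open loop has one pole at the origin → type 1 system.
K_v = lim_{s→0} s·G(s) = K / (7·13·15) = (1/1365)·K.
e_ss = 3/K_v = 34.125 ⇒ K_v = 8/91 ⇒ K = (8/91)/(1/1365) = 120.

120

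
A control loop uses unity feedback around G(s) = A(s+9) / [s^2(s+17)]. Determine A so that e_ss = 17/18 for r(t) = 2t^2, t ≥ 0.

The open loop has two poles at the origin → type 2 system.
K_a = lim_{s→0} s^2·G(s) = A·9 / (17) = (9/17)·A.
e_ss = 4/K_a = 17/18 ⇒ K_a = 72/17 ⇒ A = (72/17)/(9/17) = 8.

8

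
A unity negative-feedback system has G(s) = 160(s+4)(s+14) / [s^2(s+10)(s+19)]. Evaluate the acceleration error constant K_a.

896/19

Two free integrators in G(s): this is a type 2 system.
K_a = lim_{s→0} s^2·G(s) = 160·4·14 / (10·19) = 896/19.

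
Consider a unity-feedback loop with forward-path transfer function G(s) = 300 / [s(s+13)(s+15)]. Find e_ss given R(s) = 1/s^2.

One free integrator in G(s): this is a type 1 system.
K_v = lim_{s→0} s·G(s) = 300 / (13·15) = 20/13.
e_ss = 1/K_v = 1/(20/13) = 0.65.

0.65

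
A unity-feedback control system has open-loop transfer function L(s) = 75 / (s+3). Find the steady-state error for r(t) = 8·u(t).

No free integrators in L(s): this is a type 0 system.
K_p = lim_{s→0} L(s) = 75 / (3) = 25.
e_ss = 8/(1 + K_p) = 8/26 = 4/13.

4/13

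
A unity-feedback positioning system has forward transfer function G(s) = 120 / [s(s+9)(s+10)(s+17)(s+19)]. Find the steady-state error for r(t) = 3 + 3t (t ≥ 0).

System type = 1 (one pole at s=0). By superposition:
  • 3: tracked with zero error.
  • 3t: e_ss = 3/K_v with K_v=4/969 → 726.75.
Total e_ss = 726.75.

726.75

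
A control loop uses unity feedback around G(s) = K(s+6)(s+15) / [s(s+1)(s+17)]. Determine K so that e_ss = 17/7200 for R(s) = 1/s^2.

The open loop has one pole at the origin → type 1 system.
K_v = lim_{s→0} s·G(s) = K·6·15 / (1·17) = (90/17)·K.
e_ss = 1/K_v = 17/7200 ⇒ K_v = 7200/17 ⇒ K = (7200/17)/(90/17) = 80.

80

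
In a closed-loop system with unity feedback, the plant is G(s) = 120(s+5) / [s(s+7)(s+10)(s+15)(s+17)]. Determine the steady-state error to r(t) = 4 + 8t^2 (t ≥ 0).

The open loop has one pole at the origin → type 1 system. By superposition:
  • 4: tracked with zero error.
  • 8t^2: a type-1 system cannot track it, e_ss → ∞.
The unbounded component dominates.

infinity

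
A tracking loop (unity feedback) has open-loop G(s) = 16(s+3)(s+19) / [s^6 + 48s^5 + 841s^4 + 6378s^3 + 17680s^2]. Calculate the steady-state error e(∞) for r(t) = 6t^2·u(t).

4420/19

Factoring s^2 from the denominator leaves a polynomial with constant term 17680, so the system is type 2.
K_a = lim_{s→0} s^2·G(s) = 16·3·19 / 17680 = 57/1105.
r(t) = 6t^2 gives R(s) = 12/s^3.
e_ss = 12/K_a = 12/(57/1105) = 4420/19.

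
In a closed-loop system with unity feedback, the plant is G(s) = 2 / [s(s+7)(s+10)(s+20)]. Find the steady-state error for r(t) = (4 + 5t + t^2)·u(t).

infinity

System type = 1 (one pole at s=0). By superposition:
  • 4: tracked with zero error.
  • 5t: e_ss = 5/K_v with K_v=1/700 → 3500.
  • t^2: a type-1 system cannot track it, e_ss → ∞.
The unbounded component dominates.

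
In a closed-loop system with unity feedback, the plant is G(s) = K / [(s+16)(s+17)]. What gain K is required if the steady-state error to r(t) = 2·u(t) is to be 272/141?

10

G(s) has no factors of s in the denominator, so the system is type 0.
K_p = lim_{s→0} G(s) = K / (16·17) = (1/272)·K.
e_ss = 2/(1 + K_p) = 272/141 ⇒ 1 + (1/272)·K = 141/136 ⇒ K = 10.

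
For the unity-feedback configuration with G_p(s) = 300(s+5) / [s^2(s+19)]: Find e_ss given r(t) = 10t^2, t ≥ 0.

Two free integrators in G_p(s): this is a type 2 system.
K_a = lim_{s→0} s^2·G_p(s) = 300·5 / (19) = 1500/19.
r(t) = 10t^2 gives R(s) = 20/s^3.
e_ss = 20/K_a = 20/(1500/19) = 19/75.

19/75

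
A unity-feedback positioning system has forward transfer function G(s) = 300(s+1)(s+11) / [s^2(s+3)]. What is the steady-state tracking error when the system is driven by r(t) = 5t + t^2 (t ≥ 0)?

The open loop has two poles at the origin → type 2 system. Treating each term separately:
  • 5t: tracked with zero error.
  • t^2: e_ss = 2/K_a with K_a=1100 → 1/550.
Total e_ss = 1/550.

1/550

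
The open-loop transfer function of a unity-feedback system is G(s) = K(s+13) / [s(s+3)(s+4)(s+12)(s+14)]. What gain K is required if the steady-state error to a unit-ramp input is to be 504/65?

System type = 1 (one pole at s=0).
K_v = lim_{s→0} s·G(s) = K·13 / (3·4·12·14) = (13/2016)·K.
e_ss = 1/K_v = 504/65 ⇒ K_v = 65/504 ⇒ K = (65/504)/(13/2016) = 20.

20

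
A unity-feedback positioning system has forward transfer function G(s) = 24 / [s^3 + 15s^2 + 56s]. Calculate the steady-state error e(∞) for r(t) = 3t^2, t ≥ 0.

infinity

The denominator has no term below 56s — 1 pole at s=0, type 1.
K_a = lim_{s→0} s^2·G(s) = 0; the steady-state error to this parabolic input grows without bound.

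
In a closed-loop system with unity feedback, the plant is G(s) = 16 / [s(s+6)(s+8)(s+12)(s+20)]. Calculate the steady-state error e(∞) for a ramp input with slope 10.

The open loop has one pole at the origin → type 1 system.
K_v = lim_{s→0} s·G(s) = 16 / (6·8·12·20) = 1/720.
e_ss = 10/K_v = 10/(1/720) = 7200.

7200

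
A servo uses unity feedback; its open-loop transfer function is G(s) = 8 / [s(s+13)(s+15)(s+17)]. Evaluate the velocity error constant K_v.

8/3315

The open loop has one pole at the origin → type 1 system.
K_v = lim_{s→0} s·G(s) = 8 / (13·15·17) = 8/3315.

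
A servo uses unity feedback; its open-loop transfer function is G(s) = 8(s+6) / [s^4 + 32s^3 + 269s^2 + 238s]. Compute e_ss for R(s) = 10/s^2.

595/12

Factoring s from the denominator leaves a polynomial with constant term 238, so the system is type 1.
K_v = lim_{s→0} s·G(s) = 8·6 / 238 = 24/119.
e_ss = 10/K_v = 10/(24/119) = 595/12.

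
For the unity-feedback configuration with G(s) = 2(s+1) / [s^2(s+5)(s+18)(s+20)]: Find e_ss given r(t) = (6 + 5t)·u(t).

System type = 2 (two poles at s=0). By superposition:
  • 6: tracked with zero error.
  • 5t: tracked with zero error.
Total e_ss = 0.

0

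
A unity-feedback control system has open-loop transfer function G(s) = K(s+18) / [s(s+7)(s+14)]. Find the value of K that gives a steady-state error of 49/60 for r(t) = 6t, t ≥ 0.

40

G(s) has one factor of s in the denominator, so the system is type 1.
K_v = lim_{s→0} s·G(s) = K·18 / (7·14) = (9/49)·K.
e_ss = 6/K_v = 49/60 ⇒ K_v = 360/49 ⇒ K = (360/49)/(9/49) = 40.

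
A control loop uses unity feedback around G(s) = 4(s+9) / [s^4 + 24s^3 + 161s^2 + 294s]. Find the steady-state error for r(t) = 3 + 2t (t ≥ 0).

The denominator has no term below 294s — 1 pole at s=0, type 1. Taking each input component in turn:
  • 3: tracked with zero error.
  • 2t: e_ss = 2/K_v with K_v=6/49 → 49/3.
Total e_ss = 49/3.

49/3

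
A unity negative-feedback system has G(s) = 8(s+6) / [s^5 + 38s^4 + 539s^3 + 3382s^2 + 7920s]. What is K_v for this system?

Factoring s from the denominator leaves a polynomial with constant term 7920, so the system is type 1.
K_v = lim_{s→0} s·G(s) = 8·6 / 7920 = 1/165.

1/165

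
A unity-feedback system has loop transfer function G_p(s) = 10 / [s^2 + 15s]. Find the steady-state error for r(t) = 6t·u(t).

9

Lowest-order denominator term is 15s, so the open loop has 1 pole at the origin → type 1 system.
K_v = lim_{s→0} s·G_p(s) = 10 / 15 = 2/3.
e_ss = 6/K_v = 6/(2/3) = 9.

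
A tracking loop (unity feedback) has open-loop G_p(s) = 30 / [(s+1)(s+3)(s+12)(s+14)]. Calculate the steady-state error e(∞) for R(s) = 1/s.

The open loop has no poles at the origin → type 0 system.
K_p = lim_{s→0} G_p(s) = 30 / (1·3·12·14) = 5/84.
e_ss = 1/(1 + K_p) = 1/(89/84) = 84/89.

84/89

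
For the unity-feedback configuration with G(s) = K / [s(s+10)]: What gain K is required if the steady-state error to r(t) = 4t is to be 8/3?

15

One free integrator in G(s): this is a type 1 system.
K_v = lim_{s→0} s·G(s) = K / (10) = 0.1·K.
e_ss = 4/K_v = 8/3 ⇒ K_v = 1.5 ⇒ K = 1.5/0.1 = 15.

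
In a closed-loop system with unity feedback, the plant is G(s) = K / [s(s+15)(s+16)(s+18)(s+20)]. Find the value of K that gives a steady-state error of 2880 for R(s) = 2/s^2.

The open loop has one pole at the origin → type 1 system.
K_v = lim_{s→0} s·G(s) = K / (15·16·18·20) = (1/86400)·K.
e_ss = 2/K_v = 2880 ⇒ K_v = 1/1440 ⇒ K = (1/1440)/(1/86400) = 60.

60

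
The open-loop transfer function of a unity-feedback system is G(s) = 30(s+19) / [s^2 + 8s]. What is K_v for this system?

71.25

Lowest-order denominator term is 8s, so the open loop has 1 pole at the origin → type 1 system.
K_v = lim_{s→0} s·G(s) = 30·19 / 8 = 71.25.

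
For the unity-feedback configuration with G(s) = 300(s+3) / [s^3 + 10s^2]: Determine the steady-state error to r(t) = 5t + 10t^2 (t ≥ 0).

Lowest-order denominator term is 10s^2, so the open loop has 2 poles at the origin → type 2 system. By superposition:
  • 5t: tracked with zero error.
  • 10t^2: e_ss = 20/K_a with K_a=90 → 2/9.
Total e_ss = 2/9.

2/9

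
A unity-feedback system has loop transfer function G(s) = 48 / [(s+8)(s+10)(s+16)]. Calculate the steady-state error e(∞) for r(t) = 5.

400/83

G(s) has no factors of s in the denominator, so the system is type 0.
K_p = lim_{s→0} G(s) = 48 / (8·10·16) = 0.0375.
e_ss = 5/(1 + K_p) = 5/1.0375 = 400/83.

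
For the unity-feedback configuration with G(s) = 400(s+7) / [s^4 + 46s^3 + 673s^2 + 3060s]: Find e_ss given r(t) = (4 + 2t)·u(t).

153/70

Factoring s from the denominator leaves a polynomial with constant term 3060, so the system is type 1. Treating each term separately:
  • 4: tracked with zero error.
  • 2t: e_ss = 2/K_v with K_v=140/153 → 153/70.
Total e_ss = 153/70.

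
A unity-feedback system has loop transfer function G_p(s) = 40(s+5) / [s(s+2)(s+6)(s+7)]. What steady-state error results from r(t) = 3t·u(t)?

1.26

One free integrator in G_p(s): this is a type 1 system.
K_v = lim_{s→0} s·G_p(s) = 40·5 / (2·6·7) = 50/21.
e_ss = 3/K_v = 3/(50/21) = 1.26.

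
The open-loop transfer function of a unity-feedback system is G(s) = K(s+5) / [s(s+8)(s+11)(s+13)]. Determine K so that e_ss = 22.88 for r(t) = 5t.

G(s) has one factor of s in the denominator, so the system is type 1.
K_v = lim_{s→0} s·G(s) = K·5 / (8·11·13) = (5/1144)·K.
e_ss = 5/K_v = 22.88 ⇒ K_v = 125/572 ⇒ K = (125/572)/(5/1144) = 50.

50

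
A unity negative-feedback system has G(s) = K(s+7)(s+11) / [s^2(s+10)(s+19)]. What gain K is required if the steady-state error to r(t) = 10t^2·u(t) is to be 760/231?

The open loop has two poles at the origin → type 2 system.
K_a = lim_{s→0} s^2·G(s) = K·7·11 / (10·19) = (77/190)·K.
e_ss = 20/K_a = 760/231 ⇒ K_a = 231/38 ⇒ K = (231/38)/(77/190) = 15.

15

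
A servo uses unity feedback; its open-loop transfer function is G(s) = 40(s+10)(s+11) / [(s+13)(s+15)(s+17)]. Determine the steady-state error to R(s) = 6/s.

3978/1543

G(s) has no factors of s in the denominator, so the system is type 0.
K_p = lim_{s→0} G(s) = 40·10·11 / (13·15·17) = 880/663.
e_ss = 6/(1 + K_p) = 6/(1543/663) = 3978/1543.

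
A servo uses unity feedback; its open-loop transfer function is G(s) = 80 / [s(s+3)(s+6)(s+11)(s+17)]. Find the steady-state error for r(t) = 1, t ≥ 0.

The open loop has one pole at the origin → type 1 system.
K_p = ∞ for a type-1 system; e_ss to a step is zero.

0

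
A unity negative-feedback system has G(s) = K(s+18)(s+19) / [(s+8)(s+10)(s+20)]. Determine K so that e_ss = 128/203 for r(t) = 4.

System type = 0 (no poles at s=0).
K_p = lim_{s→0} G(s) = K·18·19 / (8·10·20) = (171/800)·K.
e_ss = 4/(1 + K_p) = 128/203 ⇒ 1 + (171/800)·K = 203/32 ⇒ K = 25.

25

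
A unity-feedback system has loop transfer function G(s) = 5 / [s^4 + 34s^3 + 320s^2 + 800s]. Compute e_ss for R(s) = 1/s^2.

160

Factoring s from the denominator leaves a polynomial with constant term 800, so the system is type 1.
K_v = lim_{s→0} s·G(s) = 5 / 800 = 1/160.
e_ss = 1/K_v = 1/(1/160) = 160.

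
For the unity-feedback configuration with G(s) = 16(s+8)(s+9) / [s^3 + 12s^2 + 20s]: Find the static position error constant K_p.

infinity

K_p = lim_{s→0} G(s); with 1 pole at the origin the limit diverges, so K_p = ∞.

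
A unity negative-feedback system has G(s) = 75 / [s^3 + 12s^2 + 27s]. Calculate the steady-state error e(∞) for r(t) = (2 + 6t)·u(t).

2.16

Lowest-order denominator term is 27s, so the open loop has 1 pole at the origin → type 1 system. By superposition:
  • 2: tracked with zero error.
  • 6t: e_ss = 6/K_v with K_v=25/9 → 2.16.
Total e_ss = 2.16.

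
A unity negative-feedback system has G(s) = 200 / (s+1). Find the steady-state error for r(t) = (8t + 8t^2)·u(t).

infinity

G(s) has no factors of s in the denominator, so the system is type 0. Taking each input component in turn:
  • 8t: a type-0 system cannot track it, e_ss → ∞.
  • 8t^2: a type-0 system cannot track it, e_ss → ∞.
The unbounded component dominates.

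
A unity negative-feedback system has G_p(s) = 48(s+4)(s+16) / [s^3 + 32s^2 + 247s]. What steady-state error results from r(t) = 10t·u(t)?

1235/1536

The denominator has no term below 247s — 1 pole at s=0, type 1.
K_v = lim_{s→0} s·G_p(s) = 48·4·16 / 247 = 3072/247.
e_ss = 10/K_v = 10/(3072/247) = 1235/1536.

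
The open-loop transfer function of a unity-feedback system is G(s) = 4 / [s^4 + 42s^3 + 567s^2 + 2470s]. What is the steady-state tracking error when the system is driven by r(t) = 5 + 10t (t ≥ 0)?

Lowest-order denominator term is 2470s, so the open loop has 1 pole at the origin → type 1 system. Taking each input component in turn:
  • 5: tracked with zero error.
  • 10t: e_ss = 10/K_v with K_v=2/1235 → 6175.
Total e_ss = 6175.

6175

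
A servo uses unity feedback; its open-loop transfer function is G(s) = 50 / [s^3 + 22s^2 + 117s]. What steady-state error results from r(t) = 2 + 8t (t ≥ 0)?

18.72

Factoring s from the denominator leaves a polynomial with constant term 117, so the system is type 1. By superposition:
  • 2: tracked with zero error.
  • 8t: e_ss = 8/K_v with K_v=50/117 → 18.72.
Total e_ss = 18.72.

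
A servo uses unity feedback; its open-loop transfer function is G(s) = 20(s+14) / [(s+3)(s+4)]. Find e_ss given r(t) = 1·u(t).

The open loop has no poles at the origin → type 0 system.
K_p = lim_{s→0} G(s) = 20·14 / (3·4) = 70/3.
e_ss = 1/(1 + K_p) = 1/(73/3) = 3/73.

3/73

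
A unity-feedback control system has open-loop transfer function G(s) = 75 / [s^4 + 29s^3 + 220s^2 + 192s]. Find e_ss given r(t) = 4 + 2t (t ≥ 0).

5.12

Lowest-order denominator term is 192s, so the open loop has 1 pole at the origin → type 1 system. Taking each input component in turn:
  • 4: tracked with zero error.
  • 2t: e_ss = 2/K_v with K_v=25/64 → 5.12.
Total e_ss = 5.12.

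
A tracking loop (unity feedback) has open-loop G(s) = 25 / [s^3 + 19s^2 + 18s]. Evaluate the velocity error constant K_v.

The denominator has no term below 18s — 1 pole at s=0, type 1.
K_v = lim_{s→0} s·G(s) = 25 / 18 = 25/18.

25/18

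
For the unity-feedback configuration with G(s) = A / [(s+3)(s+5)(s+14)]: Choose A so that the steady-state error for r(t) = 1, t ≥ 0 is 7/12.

150

G(s) has no factors of s in the denominator, so the system is type 0.
K_p = lim_{s→0} G(s) = A / (3·5·14) = (1/210)·A.
e_ss = 1/(1 + K_p) = 7/12 ⇒ 1 + (1/210)·A = 12/7 ⇒ A = 150.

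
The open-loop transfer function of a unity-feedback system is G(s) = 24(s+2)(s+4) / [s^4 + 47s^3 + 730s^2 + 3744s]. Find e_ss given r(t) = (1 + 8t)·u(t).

The denominator has no term below 3744s — 1 pole at s=0, type 1. By superposition:
  • 1: tracked with zero error.
  • 8t: e_ss = 8/K_v with K_v=2/39 → 156.
Total e_ss = 156.

156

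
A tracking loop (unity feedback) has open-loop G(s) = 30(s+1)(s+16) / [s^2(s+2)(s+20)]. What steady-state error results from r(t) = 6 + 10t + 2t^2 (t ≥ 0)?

System type = 2 (two poles at s=0). By superposition:
  • 6: tracked with zero error.
  • 10t: tracked with zero error.
  • 2t^2: e_ss = 4/K_a with K_a=12 → 1/3.
Total e_ss = 1/3.

1/3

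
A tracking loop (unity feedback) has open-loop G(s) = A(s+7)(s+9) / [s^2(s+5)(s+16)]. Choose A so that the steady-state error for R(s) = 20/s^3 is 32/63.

System type = 2 (two poles at s=0).
K_a = lim_{s→0} s^2·G(s) = A·7·9 / (5·16) = 0.7875·A.
e_ss = 20/K_a = 32/63 ⇒ K_a = 39.375 ⇒ A = 39.375/0.7875 = 50.

50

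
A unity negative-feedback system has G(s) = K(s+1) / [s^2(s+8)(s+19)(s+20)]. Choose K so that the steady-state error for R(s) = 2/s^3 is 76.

Two free integrators in G(s): this is a type 2 system.
K_a = lim_{s→0} s^2·G(s) = K·1 / (8·19·20) = (1/3040)·K.
e_ss = 2/K_a = 76 ⇒ K_a = 1/38 ⇒ K = (1/38)/(1/3040) = 80.

80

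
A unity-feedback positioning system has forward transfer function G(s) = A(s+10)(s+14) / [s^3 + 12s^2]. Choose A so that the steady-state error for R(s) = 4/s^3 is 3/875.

The denominator has no term below 12s^2 — 2 poles at s=0, type 2.
K_a = lim_{s→0} s^2·G(s) = A·10·14 / 12 = (35/3)·A.
e_ss = 4/K_a = 3/875 ⇒ K_a = 3500/3 ⇒ A = (3500/3)/(35/3) = 100.

100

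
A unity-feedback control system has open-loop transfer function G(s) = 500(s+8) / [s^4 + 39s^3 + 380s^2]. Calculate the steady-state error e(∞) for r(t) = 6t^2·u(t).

Factoring s^2 from the denominator leaves a polynomial with constant term 380, so the system is type 2.
K_a = lim_{s→0} s^2·G(s) = 500·8 / 380 = 200/19.
r(t) = 6t^2 gives R(s) = 12/s^3.
e_ss = 12/K_a = 12/(200/19) = 1.14.

1.14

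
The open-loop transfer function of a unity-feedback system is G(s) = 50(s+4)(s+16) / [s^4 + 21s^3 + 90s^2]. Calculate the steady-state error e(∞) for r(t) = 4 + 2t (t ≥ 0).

0

The denominator has no term below 90s^2 — 2 poles at s=0, type 2. By superposition:
  • 4: tracked with zero error.
  • 2t: tracked with zero error.
Total e_ss = 0.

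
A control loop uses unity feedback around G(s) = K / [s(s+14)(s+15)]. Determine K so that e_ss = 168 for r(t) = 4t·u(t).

System type = 1 (one pole at s=0).
K_v = lim_{s→0} s·G(s) = K / (14·15) = (1/210)·K.
e_ss = 4/K_v = 168 ⇒ K_v = 1/42 ⇒ K = (1/42)/(1/210) = 5.

5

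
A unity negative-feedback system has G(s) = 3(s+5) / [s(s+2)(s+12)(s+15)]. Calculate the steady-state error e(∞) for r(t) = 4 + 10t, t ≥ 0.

240

The open loop has one pole at the origin → type 1 system. By superposition:
  • 4: tracked with zero error.
  • 10t: e_ss = 10/K_v with K_v=1/24 → 240.
Total e_ss = 240.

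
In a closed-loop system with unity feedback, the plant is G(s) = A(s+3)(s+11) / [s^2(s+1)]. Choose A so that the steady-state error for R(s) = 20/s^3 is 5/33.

4

The open loop has two poles at the origin → type 2 system.
K_a = lim_{s→0} s^2·G(s) = A·3·11 / (1) = 33·A.
e_ss = 20/K_a = 5/33 ⇒ K_a = 132 ⇒ A = 132/33 = 4.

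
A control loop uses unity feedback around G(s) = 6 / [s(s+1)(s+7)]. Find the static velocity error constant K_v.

6/7

System type = 1 (one pole at s=0).
K_v = lim_{s→0} s·G(s) = 6 / (1·7) = 6/7.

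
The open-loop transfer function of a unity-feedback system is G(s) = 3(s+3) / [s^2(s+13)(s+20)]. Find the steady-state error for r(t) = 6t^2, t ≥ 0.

Two free integrators in G(s): this is a type 2 system.
K_a = lim_{s→0} s^2·G(s) = 3·3 / (13·20) = 9/260.
r(t) = 6t^2 gives R(s) = 12/s^3.
e_ss = 12/K_a = 12/(9/260) = 1040/3.

1040/3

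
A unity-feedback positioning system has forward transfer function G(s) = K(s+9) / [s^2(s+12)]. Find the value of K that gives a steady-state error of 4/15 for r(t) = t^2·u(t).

10

System type = 2 (two poles at s=0).
K_a = lim_{s→0} s^2·G(s) = K·9 / (12) = 0.75·K.
e_ss = 2/K_a = 4/15 ⇒ K_a = 7.5 ⇒ K = 7.5/0.75 = 10.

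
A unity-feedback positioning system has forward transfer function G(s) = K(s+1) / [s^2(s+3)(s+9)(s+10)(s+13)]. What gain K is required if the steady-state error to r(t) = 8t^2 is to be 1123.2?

Two free integrators in G(s): this is a type 2 system.
K_a = lim_{s→0} s^2·G(s) = K·1 / (3·9·10·13) = (1/3510)·K.
e_ss = 16/K_a = 1123.2 ⇒ K_a = 5/351 ⇒ K = (5/351)/(1/3510) = 50.

50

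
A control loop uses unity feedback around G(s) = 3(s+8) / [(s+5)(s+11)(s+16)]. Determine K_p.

3/110

No free integrators in G(s): this is a type 0 system.
K_p = lim_{s→0} G(s) = 3·8 / (5·11·16) = 3/110.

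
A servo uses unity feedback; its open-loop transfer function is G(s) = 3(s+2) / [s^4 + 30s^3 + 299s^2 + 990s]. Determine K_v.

1/165

Factoring s from the denominator leaves a polynomial with constant term 990, so the system is type 1.
K_v = lim_{s→0} s·G(s) = 3·2 / 990 = 1/165.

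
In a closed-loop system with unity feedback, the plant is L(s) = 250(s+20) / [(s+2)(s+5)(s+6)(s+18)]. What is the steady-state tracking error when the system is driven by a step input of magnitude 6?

81/76

L(s) has no factors of s in the denominator, so the system is type 0.
K_p = lim_{s→0} L(s) = 250·20 / (2·5·6·18) = 125/27.
e_ss = 6/(1 + K_p) = 6/(152/27) = 81/76.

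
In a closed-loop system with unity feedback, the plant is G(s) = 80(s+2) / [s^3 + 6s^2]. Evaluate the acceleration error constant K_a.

80/3

Factoring s^2 from the denominator leaves a polynomial with constant term 6, so the system is type 2.
K_a = lim_{s→0} s^2·G(s) = 80·2 / 6 = 80/3.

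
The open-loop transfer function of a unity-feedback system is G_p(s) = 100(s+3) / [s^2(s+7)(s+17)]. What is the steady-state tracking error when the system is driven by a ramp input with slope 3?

Two free integrators in G_p(s): this is a type 2 system.
K_v = ∞ for a type-2 system; e_ss to a ramp is zero.

0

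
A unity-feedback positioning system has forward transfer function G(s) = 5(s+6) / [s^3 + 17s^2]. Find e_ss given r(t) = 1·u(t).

Lowest-order denominator term is 17s^2, so the open loop has 2 poles at the origin → type 2 system.
K_p = ∞ for a type-2 system; e_ss to a step is zero.

0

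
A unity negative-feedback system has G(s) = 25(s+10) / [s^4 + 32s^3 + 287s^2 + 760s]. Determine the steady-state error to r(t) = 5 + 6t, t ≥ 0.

18.24

The denominator has no term below 760s — 1 pole at s=0, type 1. Treating each term separately:
  • 5: tracked with zero error.
  • 6t: e_ss = 6/K_v with K_v=25/76 → 18.24.
Total e_ss = 18.24.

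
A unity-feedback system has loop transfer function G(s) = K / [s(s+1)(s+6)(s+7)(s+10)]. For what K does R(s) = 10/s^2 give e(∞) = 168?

25

The open loop has one pole at the origin → type 1 system.
K_v = lim_{s→0} s·G(s) = K / (1·6·7·10) = (1/420)·K.
e_ss = 10/K_v = 168 ⇒ K_v = 5/84 ⇒ K = (5/84)/(1/420) = 25.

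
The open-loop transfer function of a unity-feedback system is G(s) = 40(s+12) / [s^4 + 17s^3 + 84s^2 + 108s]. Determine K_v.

Factoring s from the denominator leaves a polynomial with constant term 108, so the system is type 1.
K_v = lim_{s→0} s·G(s) = 40·12 / 108 = 40/9.

40/9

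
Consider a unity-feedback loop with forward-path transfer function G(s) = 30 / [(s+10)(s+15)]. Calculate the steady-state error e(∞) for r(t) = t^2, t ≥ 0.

infinity

System type = 0 (no poles at s=0).
For a type-0 system K_a = 0, so e_ss to a parabolic input is unbounded.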